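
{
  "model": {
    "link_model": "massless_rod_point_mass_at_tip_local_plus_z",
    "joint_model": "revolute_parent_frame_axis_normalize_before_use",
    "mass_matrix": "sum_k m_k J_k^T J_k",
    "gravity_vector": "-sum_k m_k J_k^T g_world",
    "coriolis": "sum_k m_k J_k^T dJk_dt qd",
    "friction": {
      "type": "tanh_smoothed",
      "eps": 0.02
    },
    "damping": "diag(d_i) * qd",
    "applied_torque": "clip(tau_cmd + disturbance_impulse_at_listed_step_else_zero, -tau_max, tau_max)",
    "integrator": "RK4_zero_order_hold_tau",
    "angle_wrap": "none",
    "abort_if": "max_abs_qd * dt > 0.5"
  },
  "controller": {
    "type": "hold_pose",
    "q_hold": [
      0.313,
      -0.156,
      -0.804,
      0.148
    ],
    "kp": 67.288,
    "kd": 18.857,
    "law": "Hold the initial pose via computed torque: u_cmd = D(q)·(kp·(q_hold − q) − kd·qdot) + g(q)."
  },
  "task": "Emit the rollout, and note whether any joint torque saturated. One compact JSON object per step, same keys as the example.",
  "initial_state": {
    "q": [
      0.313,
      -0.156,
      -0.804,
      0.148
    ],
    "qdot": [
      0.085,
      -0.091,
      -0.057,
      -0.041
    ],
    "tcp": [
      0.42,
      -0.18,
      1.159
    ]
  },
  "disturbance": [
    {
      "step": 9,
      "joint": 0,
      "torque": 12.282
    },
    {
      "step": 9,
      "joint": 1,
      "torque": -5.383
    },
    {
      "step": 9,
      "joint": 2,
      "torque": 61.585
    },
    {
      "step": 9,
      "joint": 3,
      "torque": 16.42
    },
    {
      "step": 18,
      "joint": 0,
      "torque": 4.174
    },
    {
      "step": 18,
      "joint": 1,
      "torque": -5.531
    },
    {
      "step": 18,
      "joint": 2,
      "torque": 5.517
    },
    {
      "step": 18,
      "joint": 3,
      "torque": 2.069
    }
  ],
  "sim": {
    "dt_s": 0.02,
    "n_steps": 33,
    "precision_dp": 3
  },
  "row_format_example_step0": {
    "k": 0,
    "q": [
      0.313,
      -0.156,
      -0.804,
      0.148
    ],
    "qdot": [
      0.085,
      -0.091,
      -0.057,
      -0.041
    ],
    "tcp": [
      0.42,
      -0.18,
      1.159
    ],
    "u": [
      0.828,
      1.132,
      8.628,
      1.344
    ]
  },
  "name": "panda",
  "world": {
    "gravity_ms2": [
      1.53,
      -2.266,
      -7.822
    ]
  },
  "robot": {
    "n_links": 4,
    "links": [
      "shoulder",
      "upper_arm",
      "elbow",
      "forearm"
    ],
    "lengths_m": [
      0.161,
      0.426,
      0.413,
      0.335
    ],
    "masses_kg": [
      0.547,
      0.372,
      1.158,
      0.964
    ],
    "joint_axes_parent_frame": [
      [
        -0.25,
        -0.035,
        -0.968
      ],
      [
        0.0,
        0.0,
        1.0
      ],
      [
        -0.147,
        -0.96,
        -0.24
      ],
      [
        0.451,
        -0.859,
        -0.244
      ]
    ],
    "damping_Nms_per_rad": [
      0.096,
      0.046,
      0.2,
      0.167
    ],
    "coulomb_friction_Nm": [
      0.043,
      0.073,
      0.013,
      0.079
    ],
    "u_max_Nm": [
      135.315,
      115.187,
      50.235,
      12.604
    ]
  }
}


{"k":1,"q":[0.314,-0.157,-0.805,0.148],"qdot":[0.026,-0.054,-0.037,0.001],"tcp":[0.42,-0.181,1.159],"u":[0.894,0.893,8.447,1.349]}
{"k":2,"q":[0.314,-0.158,-0.806,0.148],"qdot":[0.021,-0.025,-0.021,-0.001],"tcp":[0.42,-0.181,1.159],"u":[0.933,0.731,8.321,1.363]}
{"k":3,"q":[0.314,-0.159,-0.806,0.148],"qdot":[0.017,-0.008,-0.011,-0.001],"tcp":[0.42,-0.181,1.159],"u":[0.956,0.627,8.234,1.37]}
{"k":4,"q":[0.314,-0.159,-0.806,0.148],"qdot":[0.01,-0.0,-0.004,-0.003],"tcp":[0.42,-0.181,1.159],"u":[0.969,0.569,8.176,1.373]}
{"k":5,"q":[0.314,-0.159,-0.806,0.148],"qdot":[0.005,0.004,0.001,-0.004],"tcp":[0.42,-0.181,1.159],"u":[0.976,0.537,8.138,1.373]}
{"k":6,"q":[0.314,-0.159,-0.806,0.148],"qdot":[0.002,0.005,0.003,-0.005],"tcp":[0.42,-0.181,1.159],"u":[0.979,0.52,8.112,1.372]}
{"k":7,"q":[0.314,-0.159,-0.806,0.148],"qdot":[0.001,0.006,0.005,-0.005],"tcp":[0.42,-0.181,1.159],"u":[0.979,0.51,8.095,1.37]}
{"k":8,"q":[0.313,-0.159,-0.806,0.149],"qdot":[0.001,0.007,0.005,-0.005],"tcp":[0.42,-0.181,1.159],"u":[0.979,0.506,8.083,1.369]}
{"k":9,"q":[0.313,-0.159,-0.806,0.149],"qdot":[0.001,0.007,0.006,-0.005],"tcp":[0.42,-0.181,1.159],"u":[13.261,-4.88,50.235,12.604]}
{"k":10,"q":[0.361,-0.146,-0.799,0.136],"qdot":[4.731,1.174,0.717,-1.222],"tcp":[0.413,-0.179,1.163],"u":[-3.716,2.732,-8.363,-3.091]}
{"k":11,"q":[0.429,-0.131,-0.786,0.119],"qdot":[2.1,0.416,0.508,-0.489],"tcp":[0.402,-0.175,1.169],"u":[-2.046,2.197,-2.988,-1.738]}
{"k":12,"q":[0.458,-0.126,-0.778,0.113],"qdot":[0.781,0.113,0.309,-0.111],"tcp":[0.395,-0.173,1.173],"u":[-0.966,1.548,0.671,-0.729]}
{"k":13,"q":[0.466,-0.125,-0.773,0.113],"qdot":[0.126,-0.015,0.166,0.04],"tcp":[0.392,-0.172,1.176],"u":[-0.265,1.046,3.156,0.0]}
{"k":14,"q":[0.466,-0.125,-0.771,0.113],"qdot":[-0.081,-0.045,0.066,0.025],"tcp":[0.39,-0.172,1.177],"u":[0.181,0.667,4.853,0.546]}
{"k":15,"q":[0.464,-0.126,-0.77,0.114],"qdot":[-0.127,-0.036,-0.012,0.014],"tcp":[0.39,-0.171,1.177],"u":[0.46,0.42,6.015,0.909]}
{"k":16,"q":[0.462,-0.127,-0.771,0.114],"qdot":[-0.158,-0.03,-0.061,0.012],"tcp":[0.391,-0.172,1.177],"u":[0.647,0.264,6.803,1.15]}
{"k":17,"q":[0.458,-0.127,-0.773,0.114],"qdot":[-0.174,-0.026,-0.09,0.011],"tcp":[0.392,-0.172,1.176],"u":[0.771,0.168,7.338,1.311]}
{"k":18,"q":[0.455,-0.128,-0.775,0.114],"qdot":[-0.181,-0.023,-0.106,0.011],"tcp":[0.393,-0.173,1.175],"u":[5.026,-5.42,13.217,3.486]}
{"k":19,"q":[0.474,-0.127,-0.777,0.105],"qdot":[1.986,0.122,-0.092,-0.914],"tcp":[0.393,-0.174,1.174],"u":[-0.65,2.217,5.839,0.655]}
{"k":20,"q":[0.5,-0.126,-0.778,0.092],"qdot":[0.693,-0.024,-0.086,-0.345],"tcp":[0.392,-0.176,1.172],"u":[-0.017,1.445,6.757,0.953]}
{"k":21,"q":[0.507,-0.127,-0.78,0.089],"qdot":[0.062,-0.059,-0.096,-0.032],"tcp":[0.392,-0.178,1.172],"u":[0.38,0.889,7.32,1.152]}
{"k":22,"q":[0.506,-0.128,-0.782,0.089],"qdot":[-0.151,-0.05,-0.099,0.049],"tcp":[0.393,-0.179,1.171],"u":[0.608,0.528,7.684,1.319]}
{"k":23,"q":[0.502,-0.129,-0.784,0.09],"qdot":[-0.212,-0.039,-0.092,0.031],"tcp":[0.394,-0.18,1.17],"u":[0.75,0.292,7.928,1.458]}
{"k":24,"q":[0.498,-0.13,-0.786,0.091],"qdot":[-0.243,-0.029,-0.087,0.024],"tcp":[0.396,-0.18,1.169],"u":[0.843,0.141,8.092,1.547]}
{"k":25,"q":[0.493,-0.13,-0.788,0.091],"qdot":[-0.258,-0.021,-0.082,0.022],"tcp":[0.397,-0.18,1.168],"u":[0.902,0.048,8.199,1.603]}
{"k":26,"q":[0.488,-0.13,-0.789,0.091],"qdot":[-0.263,-0.017,-0.077,0.021],"tcp":[0.399,-0.181,1.167],"u":[0.94,-0.006,8.268,1.636]}
{"k":27,"q":[0.482,-0.131,-0.791,0.092],"qdot":[-0.261,-0.015,-0.072,0.02],"tcp":[0.401,-0.181,1.166],"u":[0.962,-0.033,8.309,1.655]}
{"k":28,"q":[0.477,-0.131,-0.792,0.092],"qdot":[-0.256,-0.014,-0.066,0.02],"tcp":[0.402,-0.181,1.165],"u":[0.975,-0.043,8.332,1.665]}
{"k":29,"q":[0.472,-0.131,-0.793,0.093],"qdot":[-0.247,-0.013,-0.06,0.019],"tcp":[0.404,-0.181,1.164],"u":[0.981,-0.043,8.341,1.667]}
{"k":30,"q":[0.467,-0.132,-0.794,0.093],"qdot":[-0.237,-0.012,-0.055,0.019],"tcp":[0.405,-0.181,1.164],"u":[0.983,-0.037,8.342,1.666]}
{"k":31,"q":[0.463,-0.132,-0.795,0.093],"qdot":[-0.226,-0.012,-0.05,0.019],"tcp":[0.406,-0.181,1.163],"u":[0.982,-0.027,8.337,1.662]}
{"k":32,"q":[0.458,-0.132,-0.796,0.094],"qdot":[-0.215,-0.012,-0.045,0.019],"tcp":[0.407,-0.181,1.162],"u":[0.979,-0.014,8.329,1.657]}
{"k":33,"q":[0.454,-0.132,-0.797,0.094],"qdot":[-0.203,-0.012,-0.041,0.019],"tcp":[0.409,-0.181,1.162]}
{"summary": "any joint saturated: yes"}


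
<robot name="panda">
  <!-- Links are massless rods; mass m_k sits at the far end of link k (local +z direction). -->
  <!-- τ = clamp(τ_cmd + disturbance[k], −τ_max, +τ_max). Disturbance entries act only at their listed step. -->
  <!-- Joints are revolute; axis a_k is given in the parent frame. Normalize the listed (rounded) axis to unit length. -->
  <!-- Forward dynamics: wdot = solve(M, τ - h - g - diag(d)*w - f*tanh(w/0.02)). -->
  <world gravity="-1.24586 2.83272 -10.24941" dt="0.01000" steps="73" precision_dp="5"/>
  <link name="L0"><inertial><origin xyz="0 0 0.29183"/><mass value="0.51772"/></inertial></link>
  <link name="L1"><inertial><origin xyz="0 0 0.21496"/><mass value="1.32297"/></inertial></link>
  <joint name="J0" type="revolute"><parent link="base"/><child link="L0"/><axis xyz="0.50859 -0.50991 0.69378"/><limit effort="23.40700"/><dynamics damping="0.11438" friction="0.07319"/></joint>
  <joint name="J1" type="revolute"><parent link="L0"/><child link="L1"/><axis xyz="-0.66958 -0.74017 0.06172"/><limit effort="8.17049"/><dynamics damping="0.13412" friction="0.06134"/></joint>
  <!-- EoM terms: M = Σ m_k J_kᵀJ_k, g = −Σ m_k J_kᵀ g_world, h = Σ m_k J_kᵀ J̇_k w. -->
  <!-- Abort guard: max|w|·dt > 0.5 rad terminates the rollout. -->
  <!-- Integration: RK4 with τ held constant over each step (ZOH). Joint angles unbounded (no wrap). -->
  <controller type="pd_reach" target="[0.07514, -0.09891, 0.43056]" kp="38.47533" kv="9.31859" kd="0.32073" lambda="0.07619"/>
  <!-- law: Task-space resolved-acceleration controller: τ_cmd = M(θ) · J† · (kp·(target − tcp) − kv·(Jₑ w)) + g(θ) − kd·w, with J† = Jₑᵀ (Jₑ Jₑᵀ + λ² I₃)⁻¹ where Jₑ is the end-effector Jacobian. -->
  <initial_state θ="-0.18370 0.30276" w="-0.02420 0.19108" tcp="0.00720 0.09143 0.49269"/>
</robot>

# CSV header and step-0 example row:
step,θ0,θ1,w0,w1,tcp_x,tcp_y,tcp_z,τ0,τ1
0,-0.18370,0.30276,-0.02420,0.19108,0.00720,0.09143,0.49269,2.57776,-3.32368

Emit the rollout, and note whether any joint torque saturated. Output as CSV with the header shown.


step,θ0,θ1,w0,w1,tcp_x,tcp_y,tcp_z,τ0,τ1
1,-0.18363,0.30320,0.03735,-0.09944,0.00711,0.09148,0.49266,2.44598,-3.08960
2,-0.18300,0.30105,0.08905,-0.32841,0.00722,0.09101,0.49283,2.32913,-2.89706
3,-0.18188,0.29680,0.13476,-0.52164,0.00748,0.09010,0.49315,2.22038,-2.72651
4,-0.18033,0.29077,0.17520,-0.68430,0.00785,0.08883,0.49360,2.11904,-2.57473
5,-0.17840,0.28324,0.21093,-0.82084,0.00832,0.08724,0.49414,2.02456,-2.43894
6,-0.17613,0.27446,0.24244,-0.93504,0.00887,0.08538,0.49476,1.93639,-2.31674
7,-0.17357,0.26464,0.27018,-1.03013,0.00948,0.08328,0.49544,1.85407,-2.20611
8,-0.17075,0.25395,0.29454,-1.10887,0.01015,0.08099,0.49615,1.77714,-2.10531
9,-0.16769,0.24254,0.31586,-1.17363,0.01085,0.07852,0.49688,1.70520,-2.01286
10,-0.16444,0.23054,0.33443,-1.22641,0.01158,0.07592,0.49763,1.63786,-1.92750
11,-0.16102,0.21807,0.35053,-1.26893,0.01234,0.07319,0.49836,1.57478,-1.84819
12,-0.15745,0.20521,0.36439,-1.30267,0.01312,0.07037,0.49909,1.51565,-1.77403
13,-0.15374,0.19206,0.37623,-1.32886,0.01391,0.06746,0.49979,1.46017,-1.70427
14,-0.14993,0.17868,0.38624,-1.34860,0.01471,0.06448,0.50047,1.40808,-1.63827
15,-0.14603,0.16513,0.39458,-1.36278,0.01552,0.06146,0.50112,1.35914,-1.57550
16,-0.14205,0.15146,0.40142,-1.37220,0.01634,0.05839,0.50173,1.31312,-1.51552
17,-0.13801,0.13771,0.40688,-1.37754,0.01716,0.05529,0.50230,1.26982,-1.45795
18,-0.13392,0.12393,0.41109,-1.37935,0.01798,0.05218,0.50282,1.22904,-1.40248
19,-0.12979,0.11015,0.41416,-1.37815,0.01881,0.04905,0.50331,1.19062,-1.34885
20,-0.12564,0.09639,0.41621,-1.37436,0.01963,0.04592,0.50375,1.15440,-1.29685
21,-0.12148,0.08269,0.41730,-1.36834,0.02046,0.04279,0.50414,1.12023,-1.24629
22,-0.11730,0.06905,0.41755,-1.36041,0.02129,0.03967,0.50449,1.08797,-1.19703
23,-0.11313,0.05550,0.41700,-1.35083,0.02211,0.03657,0.50479,1.05750,-1.14894
24,-0.10897,0.04205,0.41575,-1.33986,0.02293,0.03349,0.50505,1.02870,-1.10193
25,-0.10482,0.02872,0.41385,-1.32768,0.02375,0.03043,0.50527,1.00146,-1.05590
26,-0.10070,0.01551,0.41137,-1.31448,0.02458,0.02740,0.50544,0.97570,-1.01079
27,-0.09660,0.00244,0.40835,-1.30040,0.02539,0.02440,0.50556,0.95131,-0.96654
28,-0.09253,-0.01048,0.40484,-1.28558,0.02621,0.02144,0.50565,0.92820,-0.92310
29,-0.08851,-0.02325,0.40090,-1.27015,0.02702,0.01851,0.50570,0.90631,-0.88045
30,-0.08452,-0.03587,0.39656,-1.25418,0.02783,0.01562,0.50570,0.88556,-0.83854
31,-0.08058,-0.04833,0.39187,-1.23779,0.02864,0.01277,0.50567,0.86588,-0.79736
32,-0.07668,-0.06061,0.38686,-1.22104,0.02945,0.00997,0.50561,0.84720,-0.75688
33,-0.07284,-0.07273,0.38157,-1.20399,0.03025,0.00721,0.50551,0.82947,-0.71708
34,-0.06906,-0.08468,0.37602,-1.18672,0.03105,0.00449,0.50537,0.81263,-0.67796
35,-0.06532,-0.09646,0.37024,-1.16927,0.03185,0.00182,0.50521,0.79663,-0.63950
36,-0.06165,-0.10806,0.36427,-1.15169,0.03265,-0.00080,0.50502,0.78142,-0.60169
37,-0.05804,-0.11948,0.35813,-1.13402,0.03344,-0.00337,0.50479,0.76696,-0.56452
38,-0.05449,-0.13073,0.35184,-1.11629,0.03423,-0.00589,0.50454,0.75320,-0.52799
39,-0.05101,-0.14180,0.34543,-1.09854,0.03501,-0.00837,0.50427,0.74010,-0.49209
40,-0.04759,-0.15269,0.33890,-1.08080,0.03579,-0.01079,0.50397,0.72763,-0.45682
41,-0.04423,-0.16340,0.33229,-1.06309,0.03657,-0.01317,0.50365,0.71575,-0.42218
42,-0.04094,-0.17394,0.32562,-1.04543,0.03734,-0.01549,0.50331,0.70443,-0.38814
43,-0.03772,-0.18430,0.31889,-1.02785,0.03810,-0.01777,0.50294,0.69364,-0.35472
44,-0.03457,-0.19449,0.31212,-1.01035,0.03887,-0.02000,0.50256,0.68335,-0.32191
45,-0.03148,-0.20450,0.30533,-0.99296,0.03962,-0.02218,0.50217,0.67354,-0.28970
46,-0.02846,-0.21434,0.29853,-0.97570,0.04038,-0.02431,0.50175,0.66417,-0.25810
47,-0.02551,-0.22401,0.29173,-0.95856,0.04112,-0.02639,0.50132,0.65522,-0.22708
48,-0.02263,-0.23350,0.28495,-0.94157,0.04187,-0.02842,0.50088,0.64667,-0.19665
49,-0.01981,-0.24283,0.27820,-0.92474,0.04260,-0.03041,0.50043,0.63851,-0.16681
50,-0.01706,-0.25199,0.27147,-0.90806,0.04333,-0.03235,0.49996,0.63070,-0.13754
51,-0.01438,-0.26098,0.26479,-0.89156,0.04406,-0.03424,0.49949,0.62323,-0.10884
52,-0.01177,-0.26981,0.25817,-0.87524,0.04478,-0.03609,0.49901,0.61609,-0.08071
53,-0.00922,-0.27848,0.25160,-0.85910,0.04549,-0.03789,0.49851,0.60925,-0.05314
54,-0.00674,-0.28699,0.24510,-0.84315,0.04620,-0.03965,0.49801,0.60270,-0.02612
55,-0.00432,-0.29534,0.23867,-0.82740,0.04690,-0.04136,0.49751,0.59643,0.00035
56,-0.00196,-0.30353,0.23232,-0.81184,0.04759,-0.04304,0.49700,0.59042,0.02629
57,0.00033,-0.31157,0.22606,-0.79648,0.04827,-0.04467,0.49648,0.58466,0.05169
58,0.00256,-0.31945,0.21988,-0.78133,0.04895,-0.04626,0.49596,0.57913,0.07657
59,0.00472,-0.32719,0.21380,-0.76639,0.04962,-0.04780,0.49544,0.57383,0.10093
60,0.00683,-0.33477,0.20781,-0.75165,0.05029,-0.04931,0.49491,0.56874,0.12478
61,0.00888,-0.34221,0.20193,-0.73713,0.05095,-0.05078,0.49438,0.56385,0.14813
62,0.01087,-0.34951,0.19614,-0.72282,0.05159,-0.05221,0.49385,0.55915,0.17098
63,0.01280,-0.35667,0.19047,-0.70872,0.05224,-0.05361,0.49332,0.55463,0.19335
64,0.01468,-0.36368,0.18490,-0.69483,0.05287,-0.05497,0.49279,0.55029,0.21524
65,0.01650,-0.37056,0.17943,-0.68116,0.05350,-0.05629,0.49226,0.54612,0.23666
66,0.01827,-0.37730,0.17408,-0.66770,0.05412,-0.05758,0.49173,0.54210,0.25762
67,0.01998,-0.38391,0.16885,-0.65446,0.05473,-0.05883,0.49121,0.53823,0.27813
68,0.02164,-0.39038,0.16372,-0.64143,0.05533,-0.06005,0.49068,0.53450,0.29819
69,0.02326,-0.39673,0.15871,-0.62861,0.05593,-0.06124,0.49015,0.53091,0.31781
70,0.02482,-0.40295,0.15381,-0.61600,0.05651,-0.06239,0.48963,0.52745,0.33700
71,0.02633,-0.40904,0.14902,-0.60361,0.05709,-0.06352,0.48911,0.52412,0.35577
72,0.02780,-0.41502,0.14435,-0.59142,0.05766,-0.06461,0.48860,0.52090,0.37412
73,0.02922,-0.42087,0.13979,-0.57945,0.05823,-0.06567,0.48808,,
# any joint saturated: no


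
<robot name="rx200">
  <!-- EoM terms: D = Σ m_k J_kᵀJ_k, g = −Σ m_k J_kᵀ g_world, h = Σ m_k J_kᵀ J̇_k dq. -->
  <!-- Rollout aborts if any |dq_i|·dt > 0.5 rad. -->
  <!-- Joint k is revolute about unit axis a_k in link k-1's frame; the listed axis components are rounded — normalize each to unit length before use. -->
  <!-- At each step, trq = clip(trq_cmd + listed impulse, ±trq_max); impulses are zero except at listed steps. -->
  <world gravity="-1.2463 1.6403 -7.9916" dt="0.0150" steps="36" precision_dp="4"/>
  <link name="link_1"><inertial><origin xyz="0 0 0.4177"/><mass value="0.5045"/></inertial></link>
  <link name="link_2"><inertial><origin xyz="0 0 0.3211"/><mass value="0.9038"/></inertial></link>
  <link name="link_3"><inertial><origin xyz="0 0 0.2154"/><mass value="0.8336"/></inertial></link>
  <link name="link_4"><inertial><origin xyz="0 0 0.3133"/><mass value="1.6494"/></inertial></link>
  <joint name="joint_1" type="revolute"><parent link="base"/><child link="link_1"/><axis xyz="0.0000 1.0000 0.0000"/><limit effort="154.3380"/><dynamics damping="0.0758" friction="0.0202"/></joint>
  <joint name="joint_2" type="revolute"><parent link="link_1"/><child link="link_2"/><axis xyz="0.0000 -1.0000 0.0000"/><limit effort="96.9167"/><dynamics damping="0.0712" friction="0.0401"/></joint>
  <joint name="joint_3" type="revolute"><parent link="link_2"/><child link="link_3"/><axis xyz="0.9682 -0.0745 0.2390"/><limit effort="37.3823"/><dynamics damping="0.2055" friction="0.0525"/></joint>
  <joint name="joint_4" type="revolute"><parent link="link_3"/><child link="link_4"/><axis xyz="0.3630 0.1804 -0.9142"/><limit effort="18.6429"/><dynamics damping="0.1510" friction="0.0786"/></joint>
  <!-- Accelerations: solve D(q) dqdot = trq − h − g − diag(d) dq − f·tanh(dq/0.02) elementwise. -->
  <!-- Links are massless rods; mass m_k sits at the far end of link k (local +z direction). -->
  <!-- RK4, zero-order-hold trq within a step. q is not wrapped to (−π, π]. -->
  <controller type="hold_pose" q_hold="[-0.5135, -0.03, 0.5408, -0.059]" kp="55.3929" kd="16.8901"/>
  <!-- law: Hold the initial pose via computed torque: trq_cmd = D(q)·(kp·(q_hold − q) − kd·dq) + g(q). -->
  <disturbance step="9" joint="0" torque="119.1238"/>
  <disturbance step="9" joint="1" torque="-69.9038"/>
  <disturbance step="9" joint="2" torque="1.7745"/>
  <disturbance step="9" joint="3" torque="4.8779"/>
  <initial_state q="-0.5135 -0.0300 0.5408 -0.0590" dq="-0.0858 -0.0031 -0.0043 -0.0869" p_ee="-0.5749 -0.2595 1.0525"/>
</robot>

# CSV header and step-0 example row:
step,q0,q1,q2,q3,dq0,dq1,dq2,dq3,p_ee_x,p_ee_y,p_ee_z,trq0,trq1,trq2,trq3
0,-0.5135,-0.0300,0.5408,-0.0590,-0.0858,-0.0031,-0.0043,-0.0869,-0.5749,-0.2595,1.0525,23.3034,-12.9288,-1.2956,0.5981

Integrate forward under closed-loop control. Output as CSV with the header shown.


step,q0,q1,q2,q3,dq0,dq1,dq2,dq3,p_ee_x,p_ee_y,p_ee_z,trq0,trq1,trq2,trq3
1,-0.5145,-0.0297,0.5404,-0.0584,-0.0666,-0.0105,0.0058,-0.1157,-0.5762,-0.2594,1.0519,22.1728,-12.2646,-1.3398,0.5466
2,-0.5152,-0.0295,0.5401,-0.0579,-0.0506,-0.0137,0.0108,-0.1227,-0.5771,-0.2593,1.0515,21.2662,-11.7319,-1.3741,0.5049
3,-0.5157,-0.0292,0.5399,-0.0575,-0.0379,-0.0159,0.0139,-0.1243,-0.5777,-0.2593,1.0511,20.5401,-11.3052,-1.4012,0.4713
4,-0.5160,-0.0291,0.5397,-0.0571,-0.0282,-0.0179,0.0163,-0.1248,-0.5782,-0.2592,1.0509,19.9594,-10.9636,-1.4229,0.4442
5,-0.5162,-0.0289,0.5396,-0.0567,-0.0210,-0.0201,0.0181,-0.1253,-0.5785,-0.2592,1.0508,19.4957,-10.6904,-1.4401,0.4224
6,-0.5163,-0.0288,0.5394,-0.0563,-0.0156,-0.0221,0.0196,-0.1258,-0.5787,-0.2592,1.0507,19.1258,-10.4721,-1.4539,0.4049
7,-0.5164,-0.0287,0.5393,-0.0558,-0.0117,-0.0240,0.0207,-0.1262,-0.5788,-0.2591,1.0507,18.8312,-10.2980,-1.4649,0.3907
8,-0.5163,-0.0286,0.5392,-0.0554,-0.0088,-0.0256,0.0215,-0.1265,-0.5788,-0.2591,1.0507,18.5968,-10.1593,-1.4738,0.3793
9,-0.5163,-0.0285,0.5391,-0.0550,-0.0067,-0.0269,0.0222,-0.1267,-0.5787,-0.2591,1.0507,137.5344,-79.9528,0.2936,5.2481
10,-0.5125,-0.0284,0.5388,-0.0537,0.4840,-0.0204,0.0098,-0.0649,-0.5748,-0.2591,1.0529,-12.7473,8.2378,-1.9461,-0.9019
11,-0.5061,-0.0284,0.5386,-0.0529,0.3524,-0.0347,0.0154,-0.1081,-0.5679,-0.2591,1.0566,-6.4740,4.5582,-1.8488,-0.6441
12,-0.5014,-0.0285,0.5385,-0.0524,0.2511,-0.0400,0.0175,-0.1205,-0.5629,-0.2591,1.0593,-1.4469,1.6089,-1.7812,-0.4406
13,-0.4981,-0.0287,0.5383,-0.0520,0.1725,-0.0419,0.0190,-0.1249,-0.5592,-0.2591,1.0613,2.5798,-0.7538,-1.7329,-0.2790
14,-0.4958,-0.0289,0.5382,-0.0517,0.1115,-0.0421,0.0203,-0.1268,-0.5566,-0.2590,1.0626,5.8028,-2.6451,-1.6972,-0.1504
15,-0.4943,-0.0291,0.5381,-0.0513,0.0644,-0.0415,0.0216,-0.1280,-0.5549,-0.2590,1.0636,8.3804,-4.1577,-1.6696,-0.0480
16,-0.4934,-0.0293,0.5380,-0.0510,0.0283,-0.0404,0.0226,-0.1286,-0.5538,-0.2590,1.0641,10.4396,-5.3661,-1.6478,0.0337
17,-0.4930,-0.0295,0.5379,-0.0506,0.0017,-0.0374,0.0232,-0.1277,-0.5532,-0.2590,1.0644,12.0803,-6.3302,-1.6298,0.0989
18,-0.4930,-0.0296,0.5379,-0.0502,-0.0177,-0.0338,0.0236,-0.1270,-0.5531,-0.2590,1.0645,13.3854,-7.0982,-1.6148,0.1508
19,-0.4932,-0.0296,0.5378,-0.0498,-0.0315,-0.0297,0.0239,-0.1261,-0.5533,-0.2590,1.0644,14.4217,-7.7091,-1.6021,0.1922
20,-0.4936,-0.0296,0.5377,-0.0494,-0.0412,-0.0258,0.0240,-0.1254,-0.5537,-0.2590,1.0642,15.2433,-8.1943,-1.5912,0.2250
21,-0.4940,-0.0295,0.5377,-0.0489,-0.0479,-0.0228,0.0242,-0.1254,-0.5542,-0.2590,1.0639,15.8936,-8.5786,-1.5818,0.2511
22,-0.4946,-0.0294,0.5376,-0.0485,-0.0525,-0.0204,0.0244,-0.1256,-0.5549,-0.2590,1.0635,16.4069,-8.8822,-1.5737,0.2716
23,-0.4953,-0.0292,0.5375,-0.0481,-0.0554,-0.0187,0.0245,-0.1261,-0.5556,-0.2591,1.0631,16.8108,-9.1212,-1.5665,0.2877
24,-0.4959,-0.0291,0.5375,-0.0476,-0.0571,-0.0176,0.0246,-0.1266,-0.5564,-0.2591,1.0627,17.1271,-9.3085,-1.5603,0.3003
25,-0.4966,-0.0289,0.5374,-0.0472,-0.0578,-0.0168,0.0247,-0.1271,-0.5573,-0.2591,1.0623,17.3737,-9.4546,-1.5549,0.3101
26,-0.4973,-0.0287,0.5374,-0.0468,-0.0577,-0.0164,0.0248,-0.1277,-0.5581,-0.2591,1.0618,17.5647,-9.5679,-1.5502,0.3176
27,-0.4980,-0.0285,0.5373,-0.0464,-0.0571,-0.0163,0.0249,-0.1283,-0.5589,-0.2591,1.0614,17.7114,-9.6549,-1.5460,0.3233
28,-0.4987,-0.0283,0.5373,-0.0460,-0.0561,-0.0164,0.0250,-0.1289,-0.5598,-0.2591,1.0609,17.8230,-9.7212,-1.5423,0.3276
29,-0.4994,-0.0281,0.5372,-0.0456,-0.0548,-0.0167,0.0250,-0.1295,-0.5606,-0.2591,1.0605,17.9067,-9.7709,-1.5391,0.3307
30,-0.5000,-0.0279,0.5372,-0.0453,-0.0532,-0.0170,0.0251,-0.1300,-0.5614,-0.2591,1.0601,17.9683,-9.8077,-1.5363,0.3330
31,-0.5006,-0.0277,0.5371,-0.0449,-0.0516,-0.0174,0.0252,-0.1306,-0.5621,-0.2591,1.0597,18.0126,-9.8341,-1.5337,0.3345
32,-0.5012,-0.0276,0.5370,-0.0445,-0.0499,-0.0179,0.0252,-0.1311,-0.5628,-0.2592,1.0593,18.0433,-9.8525,-1.5315,0.3354
33,-0.5018,-0.0274,0.5370,-0.0441,-0.0481,-0.0184,0.0253,-0.1316,-0.5635,-0.2592,1.0589,18.0633,-9.8646,-1.5295,0.3359
34,-0.5023,-0.0272,0.5369,-0.0438,-0.0463,-0.0189,0.0253,-0.1321,-0.5642,-0.2592,1.0586,18.0750,-9.8717,-1.5277,0.3361
35,-0.5028,-0.0271,0.5369,-0.0434,-0.0445,-0.0195,0.0254,-0.1326,-0.5648,-0.2592,1.0582,18.0804,-9.8751,-1.5260,0.3360
36,-0.5033,-0.0269,0.5368,-0.0431,-0.0428,-0.0200,0.0255,-0.1331,-0.5654,-0.2592,1.0579,,,,


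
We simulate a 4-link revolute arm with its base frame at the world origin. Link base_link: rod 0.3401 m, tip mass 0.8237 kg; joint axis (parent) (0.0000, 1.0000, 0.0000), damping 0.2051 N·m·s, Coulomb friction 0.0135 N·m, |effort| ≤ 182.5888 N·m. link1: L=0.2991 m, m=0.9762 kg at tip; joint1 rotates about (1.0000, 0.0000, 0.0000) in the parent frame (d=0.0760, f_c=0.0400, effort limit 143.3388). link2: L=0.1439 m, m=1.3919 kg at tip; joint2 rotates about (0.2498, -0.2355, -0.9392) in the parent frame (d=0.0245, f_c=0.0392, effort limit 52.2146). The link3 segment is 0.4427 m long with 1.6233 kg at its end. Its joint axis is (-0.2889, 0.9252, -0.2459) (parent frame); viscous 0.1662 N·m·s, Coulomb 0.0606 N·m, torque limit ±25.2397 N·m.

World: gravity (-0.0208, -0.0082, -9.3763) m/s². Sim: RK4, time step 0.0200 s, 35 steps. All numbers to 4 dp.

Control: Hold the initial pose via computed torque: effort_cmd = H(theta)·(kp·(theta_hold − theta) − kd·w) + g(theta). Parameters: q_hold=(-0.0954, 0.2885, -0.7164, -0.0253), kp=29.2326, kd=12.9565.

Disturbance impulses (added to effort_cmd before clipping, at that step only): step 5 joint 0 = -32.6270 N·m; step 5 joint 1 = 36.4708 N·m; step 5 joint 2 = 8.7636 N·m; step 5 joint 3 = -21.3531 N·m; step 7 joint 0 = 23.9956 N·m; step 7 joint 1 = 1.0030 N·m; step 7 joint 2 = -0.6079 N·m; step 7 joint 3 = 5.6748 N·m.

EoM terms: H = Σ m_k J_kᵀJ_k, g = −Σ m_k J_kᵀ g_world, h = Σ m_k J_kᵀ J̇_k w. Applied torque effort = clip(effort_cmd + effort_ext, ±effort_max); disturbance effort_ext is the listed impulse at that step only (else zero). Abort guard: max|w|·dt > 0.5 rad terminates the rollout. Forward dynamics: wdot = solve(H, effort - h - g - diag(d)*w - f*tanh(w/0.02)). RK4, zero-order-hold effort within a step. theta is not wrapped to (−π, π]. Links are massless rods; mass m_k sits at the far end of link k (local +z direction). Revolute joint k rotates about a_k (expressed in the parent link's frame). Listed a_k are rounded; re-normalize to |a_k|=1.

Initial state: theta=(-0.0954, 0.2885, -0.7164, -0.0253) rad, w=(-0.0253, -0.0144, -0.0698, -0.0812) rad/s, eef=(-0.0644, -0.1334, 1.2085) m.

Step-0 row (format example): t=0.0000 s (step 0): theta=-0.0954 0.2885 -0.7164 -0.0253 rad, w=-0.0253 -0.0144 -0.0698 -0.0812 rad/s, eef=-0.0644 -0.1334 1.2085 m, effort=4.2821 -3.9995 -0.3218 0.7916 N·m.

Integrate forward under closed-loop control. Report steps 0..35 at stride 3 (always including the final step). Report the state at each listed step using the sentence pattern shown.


t=0.0600 s (step 3): theta=-0.0966 0.2874 -0.7131 -0.0265 rad, w=-0.0096 0.0005 -0.0667 -0.0348 rad/s, eef=-0.0662 -0.1336 1.2085 m, effort=3.4497 -4.0093 -0.3063 0.6559 N·m.
t=0.1200 s (step 6): theta=-0.0970 0.2869 -0.7100 -0.0403 rad, w=-0.0087 -0.0144 0.2200 -1.3444 rad/s, eef=-0.0700 -0.1387 1.2080 m, effort=11.7217 -13.7703 -2.6525 6.3025 N·m.
t=0.1800 s (step 9): theta=-0.0973 0.2798 -0.5722 -0.0386 rad, w=0.0151 -0.0464 2.0907 0.5560 rad/s, eef=-0.0755 -0.1580 1.2061 m, effort=2.2112 -9.1642 -1.3769 2.1552 N·m.
t=0.2400 s (step 12): theta=-0.0962 0.2836 -0.5463 -0.0297 rad, w=0.0165 0.0730 -0.1765 0.0094 rad/s, eef=-0.0730 -0.1632 1.2054 m, effort=2.4102 -6.6669 -0.8803 1.4006 N·m.
t=0.3000 s (step 15): theta=-0.0955 0.2853 -0.5502 -0.0270 rad, w=0.0098 0.0117 -0.1506 0.0248 rad/s, eef=-0.0711 -0.1630 1.2054 m, effort=2.4781 -5.4113 -0.6448 1.0270 N·m.
t=0.3600 s (step 18): theta=-0.0950 0.2844 -0.5537 -0.0245 rad, w=0.0074 -0.0155 -0.1325 0.0193 rad/s, eef=-0.0696 -0.1609 1.2058 m, effort=2.5198 -4.8027 -0.5327 0.8543 N·m.
t=0.4200 s (step 21): theta=-0.0946 0.2827 -0.5570 -0.0223 rad, w=0.0052 -0.0224 -0.1312 0.0148 rad/s, eef=-0.0685 -0.1581 1.2063 m, effort=2.5436 -4.4952 -0.4742 0.7608 N·m.
t=0.4800 s (step 24): theta=-0.0944 0.2809 -0.5601 -0.0203 rad, w=0.0034 -0.0215 -0.1294 0.0130 rad/s, eef=-0.0675 -0.1552 1.2067 m, effort=2.5571 -4.3305 -0.4413 0.7043 N·m.
t=0.5400 s (step 27): theta=-0.0943 0.2791 -0.5630 -0.0184 rad, w=0.0018 -0.0179 -0.1250 0.0126 rad/s, eef=-0.0667 -0.1525 1.2072 m, effort=2.5653 -4.2370 -0.4212 0.6662 N·m.
t=0.6000 s (step 30): theta=-0.0943 0.2776 -0.5656 -0.0164 rad, w=0.0006 -0.0135 -0.1205 0.0127 rad/s, eef=-0.0660 -0.1501 1.2075 m, effort=2.5710 -4.1789 -0.4077 0.6371 N·m.
t=0.6600 s (step 33): theta=-0.0943 0.2764 -0.5679 -0.0144 rad, w=-0.0004 -0.0088 -0.1197 0.0119 rad/s, eef=-0.0654 -0.1480 1.2079 m, effort=2.5752 -4.1377 -0.3972 0.6125 N·m.
t=0.7000 s (step 35): theta=-0.0944 0.2757 -0.5694 -0.0131 rad, w=-0.0008 -0.0053 -0.1253 0.0096 rad/s, eef=-0.0651 -0.1467 1.2080 m.


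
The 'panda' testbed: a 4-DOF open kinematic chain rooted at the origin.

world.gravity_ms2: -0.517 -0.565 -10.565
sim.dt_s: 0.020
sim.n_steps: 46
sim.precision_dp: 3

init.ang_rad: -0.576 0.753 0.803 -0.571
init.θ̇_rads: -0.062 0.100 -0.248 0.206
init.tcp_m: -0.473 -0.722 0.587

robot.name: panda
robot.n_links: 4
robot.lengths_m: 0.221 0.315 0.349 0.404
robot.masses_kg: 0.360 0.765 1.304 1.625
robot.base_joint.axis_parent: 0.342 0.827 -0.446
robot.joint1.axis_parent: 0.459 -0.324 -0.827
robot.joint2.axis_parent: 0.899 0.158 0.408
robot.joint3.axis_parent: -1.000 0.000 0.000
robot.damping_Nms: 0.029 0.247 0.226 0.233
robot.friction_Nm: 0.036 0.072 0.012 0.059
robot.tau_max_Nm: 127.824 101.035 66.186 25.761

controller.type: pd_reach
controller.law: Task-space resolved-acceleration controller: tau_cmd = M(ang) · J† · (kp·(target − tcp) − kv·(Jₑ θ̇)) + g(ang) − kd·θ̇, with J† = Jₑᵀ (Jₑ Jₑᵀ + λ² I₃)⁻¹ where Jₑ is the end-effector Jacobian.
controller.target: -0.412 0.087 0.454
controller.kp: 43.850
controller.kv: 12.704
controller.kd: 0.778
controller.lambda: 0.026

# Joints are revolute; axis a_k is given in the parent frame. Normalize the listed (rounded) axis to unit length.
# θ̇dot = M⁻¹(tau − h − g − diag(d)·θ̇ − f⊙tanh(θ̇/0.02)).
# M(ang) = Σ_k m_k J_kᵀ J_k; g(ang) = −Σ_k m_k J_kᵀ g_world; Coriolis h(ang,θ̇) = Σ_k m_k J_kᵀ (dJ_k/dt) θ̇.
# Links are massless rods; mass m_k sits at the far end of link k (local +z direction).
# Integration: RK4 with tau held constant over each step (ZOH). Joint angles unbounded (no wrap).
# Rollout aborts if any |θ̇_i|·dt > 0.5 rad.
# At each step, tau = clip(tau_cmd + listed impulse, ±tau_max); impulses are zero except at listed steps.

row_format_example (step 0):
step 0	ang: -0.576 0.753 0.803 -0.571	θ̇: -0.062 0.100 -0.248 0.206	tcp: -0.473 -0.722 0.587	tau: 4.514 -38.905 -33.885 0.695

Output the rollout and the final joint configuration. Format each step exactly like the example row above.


step 1	ang: -0.584 0.746 0.768 -0.621	θ̇: -0.766 -0.812 -3.120 -5.059	tcp: -0.477 -0.714 0.587	tau: 7.575 -33.572 -23.410 5.198
step 2	ang: -0.603 0.725 0.697 -0.737	θ̇: -1.153 -1.296 -3.989 -6.449	tcp: -0.480 -0.697 0.587	tau: 8.627 -27.852 -15.174 5.030
step 3	ang: -0.629 0.696 0.616 -0.867	θ̇: -1.361 -1.581 -4.071 -6.463	tcp: -0.482 -0.673 0.588	tau: 8.564 -22.980 -9.797 3.913
step 4	ang: -0.657 0.662 0.537 -0.992	θ̇: -1.492 -1.782 -3.887 -6.105	tcp: -0.485 -0.646 0.591	tau: 8.135 -19.151 -6.383 2.968
step 5	ang: -0.688 0.625 0.462 -1.110	θ̇: -1.592 -1.945 -3.608 -5.677	tcp: -0.487 -0.617 0.594	tau: 7.689 -16.178 -4.147 2.374
step 6	ang: -0.721 0.585 0.393 -1.219	θ̇: -1.678 -2.089 -3.289 -5.257	tcp: -0.489 -0.587 0.597	tau: 7.388 -13.843 -2.596 2.077
step 7	ang: -0.755 0.542 0.331 -1.320	θ̇: -1.755 -2.221 -2.947 -4.859	tcp: -0.490 -0.556 0.599	tau: 7.322 -11.968 -1.434 1.993
step 8	ang: -0.791 0.496 0.275 -1.413	θ̇: -1.824 -2.342 -2.590 -4.483	tcp: -0.491 -0.525 0.602	tau: 7.550 -10.413 -0.488 2.048
step 9	ang: -0.828 0.449 0.227 -1.499	θ̇: -1.883 -2.450 -2.219 -4.123	tcp: -0.490 -0.494 0.603	tau: 8.106 -9.076 0.344 2.192
step 10	ang: -0.866 0.399 0.187 -1.578	θ̇: -1.927 -2.541 -1.840 -3.775	tcp: -0.490 -0.462 0.604	tau: 9.002 -7.882 1.115 2.391
step 11	ang: -0.905 0.347 0.154 -1.650	θ̇: -1.955 -2.611 -1.459 -3.438	tcp: -0.489 -0.431 0.604	tau: 10.226 -6.782 1.850 2.625
step 12	ang: -0.944 0.295 0.128 -1.716	θ̇: -1.964 -2.655 -1.082 -3.110	tcp: -0.488 -0.401 0.603	tau: 11.738 -5.745 2.552 2.882
step 13	ang: -0.983 0.242 0.110 -1.774	θ̇: -1.953 -2.669 -0.720 -2.794	tcp: -0.487 -0.370 0.601	tau: 13.475 -4.758 3.214 3.154
step 14	ang: -1.021 0.188 0.099 -1.827	θ̇: -1.919 -2.652 -0.383 -2.490	tcp: -0.486 -0.341 0.598	tau: 15.351 -3.822 3.824 3.437
step 15	ang: -1.059 0.136 0.095 -1.874	θ̇: -1.865 -2.604 -0.080 -2.205	tcp: -0.484 -0.312 0.594	tau: 17.272 -2.945 4.368 3.730
step 16	ang: -1.096 0.085 0.096 -1.916	θ̇: -1.788 -2.526 0.176 -1.942	tcp: -0.483 -0.284 0.589	tau: 19.158 -2.142 4.840 4.029
step 17	ang: -1.130 0.035 0.101 -1.952	θ̇: -1.692 -2.424 0.383 -1.704	tcp: -0.482 -0.258 0.584	tau: 20.903 -1.418 5.225 4.328
step 18	ang: -1.163 -0.012 0.110 -1.984	θ̇: -1.579 -2.303 0.538 -1.495	tcp: -0.481 -0.233 0.578	tau: 22.435 -0.776 5.518 4.623
step 19	ang: -1.193 -0.057 0.122 -2.012	θ̇: -1.453 -2.170 0.643 -1.314	tcp: -0.481 -0.209 0.571	tau: 23.707 -0.214 5.720 4.907
step 20	ang: -1.221 -0.099 0.136 -2.037	θ̇: -1.317 -2.031 0.702 -1.161	tcp: -0.480 -0.186 0.564	tau: 24.698 0.275 5.837 5.175
step 21	ang: -1.246 -0.138 0.150 -2.059	θ̇: -1.177 -1.891 0.723 -1.035	tcp: -0.479 -0.166 0.557	tau: 25.405 0.700 5.877 5.420
step 22	ang: -1.268 -0.174 0.164 -2.078	θ̇: -1.036 -1.756 0.714 -0.930	tcp: -0.478 -0.146 0.550	tau: 25.845 1.075 5.850 5.639
step 23	ang: -1.287 -0.208 0.178 -2.096	θ̇: -0.898 -1.628 0.685 -0.844	tcp: -0.476 -0.129 0.543	tau: 26.048 1.409 5.767 5.829
step 24	ang: -1.304 -0.239 0.191 -2.112	θ̇: -0.767 -1.509 0.643 -0.771	tcp: -0.475 -0.112 0.536	tau: 26.054 1.711 5.639 5.989
step 25	ang: -1.318 -0.268 0.204 -2.127	θ̇: -0.646 -1.400 0.595 -0.709	tcp: -0.474 -0.097 0.529	tau: 25.903 1.987 5.478 6.120
step 26	ang: -1.330 -0.295 0.215 -2.140	θ̇: -0.535 -1.301 0.544 -0.654	tcp: -0.472 -0.083 0.523	tau: 25.638 2.242 5.295 6.224
step 27	ang: -1.339 -0.321 0.225 -2.153	θ̇: -0.436 -1.210 0.495 -0.604	tcp: -0.470 -0.070 0.517	tau: 25.294 2.478 5.100 6.305
step 28	ang: -1.347 -0.344 0.235 -2.165	θ̇: -0.348 -1.127 0.448 -0.559	tcp: -0.468 -0.058 0.512	tau: 24.905 2.696 4.899 6.365
step 29	ang: -1.353 -0.366 0.243 -2.175	θ̇: -0.272 -1.052 0.406 -0.517	tcp: -0.466 -0.047 0.507	tau: 24.497 2.897 4.701 6.408
step 30	ang: -1.358 -0.386 0.251 -2.185	θ̇: -0.207 -0.983 0.367 -0.478	tcp: -0.463 -0.037 0.502	tau: 24.089 3.081 4.509 6.438
step 31	ang: -1.362 -0.405 0.258 -2.195	θ̇: -0.151 -0.919 0.333 -0.441	tcp: -0.461 -0.028 0.498	tau: 23.696 3.249 4.327 6.458
step 32	ang: -1.364 -0.423 0.264 -2.203	θ̇: -0.105 -0.860 0.302 -0.406	tcp: -0.459 -0.019 0.494	tau: 23.328 3.402 4.159 6.471
step 33	ang: -1.366 -0.439 0.270 -2.211	θ̇: -0.066 -0.805 0.275 -0.373	tcp: -0.456 -0.011 0.491	tau: 22.992 3.541 4.004 6.478
step 34	ang: -1.367 -0.455 0.275 -2.218	θ̇: -0.035 -0.753 0.251 -0.343	tcp: -0.454 -0.004 0.488	tau: 22.690 3.666 3.863 6.481
step 35	ang: -1.367 -0.469 0.280 -2.225	θ̇: -0.010 -0.704 0.230 -0.314	tcp: -0.452 0.003 0.485	tau: 22.423 3.780 3.735 6.481
step 36	ang: -1.367 -0.483 0.285 -2.231	θ̇: 0.009 -0.659 0.214 -0.286	tcp: -0.449 0.009 0.483	tau: 22.189 3.885 3.619 6.479
step 37	ang: -1.367 -0.496 0.289 -2.236	θ̇: 0.022 -0.616 0.201 -0.259	tcp: -0.447 0.015 0.481	tau: 21.991 3.980 3.515 6.475
step 38	ang: -1.367 -0.508 0.293 -2.241	θ̇: 0.032 -0.576 0.189 -0.235	tcp: -0.445 0.021 0.479	tau: 21.829 4.064 3.425 6.473
step 39	ang: -1.366 -0.519 0.296 -2.245	θ̇: 0.039 -0.537 0.177 -0.213	tcp: -0.443 0.026 0.477	tau: 21.699 4.139 3.348 6.472
step 40	ang: -1.365 -0.529 0.300 -2.250	θ̇: 0.044 -0.501 0.166 -0.194	tcp: -0.441 0.030 0.475	tau: 21.594 4.206 3.282 6.471
step 41	ang: -1.364 -0.539 0.303 -2.253	θ̇: 0.047 -0.467 0.155 -0.176	tcp: -0.439 0.035 0.474	tau: 21.511 4.266 3.224 6.471
step 42	ang: -1.363 -0.548 0.306 -2.257	θ̇: 0.049 -0.434 0.145 -0.160	tcp: -0.437 0.039 0.473	tau: 21.445 4.320 3.175 6.471
step 43	ang: -1.362 -0.556 0.309 -2.260	θ̇: 0.049 -0.404 0.136 -0.145	tcp: -0.435 0.042 0.471	tau: 21.394 4.369 3.132 6.471
step 44	ang: -1.361 -0.564 0.311 -2.262	θ̇: 0.048 -0.375 0.127 -0.132	tcp: -0.434 0.046 0.470	tau: 21.356 4.414 3.096 6.472
step 45	ang: -1.360 -0.571 0.314 -2.265	θ̇: 0.047 -0.349 0.119 -0.120	tcp: -0.432 0.049 0.469	tau: 21.328 4.454 3.064 6.472
step 46	ang: -1.359 -0.578 0.316 -2.267	θ̇: 0.045 -0.324 0.112 -0.109	tcp: -0.431 0.052 0.468
final ang (rad): -1.359 -0.578 0.316 -2.267


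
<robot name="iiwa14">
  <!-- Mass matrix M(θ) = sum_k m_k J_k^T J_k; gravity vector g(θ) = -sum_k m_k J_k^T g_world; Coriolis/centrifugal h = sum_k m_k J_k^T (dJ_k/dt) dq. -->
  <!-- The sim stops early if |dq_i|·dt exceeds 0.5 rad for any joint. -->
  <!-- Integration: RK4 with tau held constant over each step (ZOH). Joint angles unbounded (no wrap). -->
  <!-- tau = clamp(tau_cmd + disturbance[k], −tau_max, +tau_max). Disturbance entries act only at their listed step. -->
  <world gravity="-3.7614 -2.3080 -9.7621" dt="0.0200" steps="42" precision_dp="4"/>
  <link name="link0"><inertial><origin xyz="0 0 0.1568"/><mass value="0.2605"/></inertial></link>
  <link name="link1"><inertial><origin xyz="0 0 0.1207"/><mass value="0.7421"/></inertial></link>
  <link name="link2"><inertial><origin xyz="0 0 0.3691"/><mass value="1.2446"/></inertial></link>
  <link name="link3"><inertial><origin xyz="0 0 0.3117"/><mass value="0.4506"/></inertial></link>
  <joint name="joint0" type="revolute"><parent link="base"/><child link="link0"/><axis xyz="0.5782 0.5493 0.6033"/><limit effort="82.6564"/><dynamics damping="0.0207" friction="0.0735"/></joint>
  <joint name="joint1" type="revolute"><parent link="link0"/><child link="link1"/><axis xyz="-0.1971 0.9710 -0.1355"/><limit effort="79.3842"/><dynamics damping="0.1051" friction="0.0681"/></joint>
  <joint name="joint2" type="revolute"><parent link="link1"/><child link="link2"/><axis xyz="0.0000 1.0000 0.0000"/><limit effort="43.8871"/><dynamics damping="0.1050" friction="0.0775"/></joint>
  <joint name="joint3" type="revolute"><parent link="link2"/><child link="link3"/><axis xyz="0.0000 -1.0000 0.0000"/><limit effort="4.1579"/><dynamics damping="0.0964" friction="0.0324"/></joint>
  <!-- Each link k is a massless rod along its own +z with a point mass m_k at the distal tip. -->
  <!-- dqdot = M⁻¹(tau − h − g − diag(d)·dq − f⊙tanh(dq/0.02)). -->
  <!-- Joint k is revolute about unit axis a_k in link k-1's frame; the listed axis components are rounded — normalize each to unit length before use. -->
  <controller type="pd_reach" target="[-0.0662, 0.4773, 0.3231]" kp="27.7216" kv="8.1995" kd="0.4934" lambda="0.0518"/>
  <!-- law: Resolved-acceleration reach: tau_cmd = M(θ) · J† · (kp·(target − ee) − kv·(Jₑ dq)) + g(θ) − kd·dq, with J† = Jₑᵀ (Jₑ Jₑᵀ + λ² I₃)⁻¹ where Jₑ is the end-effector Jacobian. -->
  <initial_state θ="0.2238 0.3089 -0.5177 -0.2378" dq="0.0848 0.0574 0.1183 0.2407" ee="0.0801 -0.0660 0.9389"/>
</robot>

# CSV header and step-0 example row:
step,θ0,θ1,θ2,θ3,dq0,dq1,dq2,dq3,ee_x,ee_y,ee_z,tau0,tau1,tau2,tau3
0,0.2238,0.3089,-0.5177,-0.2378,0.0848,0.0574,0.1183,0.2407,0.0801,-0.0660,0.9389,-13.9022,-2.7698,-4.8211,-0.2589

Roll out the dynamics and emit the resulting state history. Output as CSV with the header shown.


step,θ0,θ1,θ2,θ3,dq0,dq1,dq2,dq3,ee_x,ee_y,ee_z,tau0,tau1,tau2,tau3
1,0.2245,0.3222,-0.5385,-0.2538,-0.0413,1.1834,-2.0412,-1.7536,0.0813,-0.0637,0.9377,-12.3137,-3.3897,-3.4229,0.6860
2,0.2180,0.3382,-0.5695,-0.2898,-0.5935,0.4470,-1.1131,-1.8721,0.0798,-0.0573,0.9359,-11.3956,-3.4833,-3.9705,0.5454
3,0.2031,0.3467,-0.5942,-0.3333,-0.9062,0.3958,-1.3494,-2.4642,0.0746,-0.0479,0.9344,-10.5837,-3.7271,-3.7389,0.6501
4,0.1815,0.3511,-0.6191,-0.3862,-1.2533,0.0351,-1.1379,-2.8277,0.0657,-0.0360,0.9324,-9.7260,-3.4563,-3.4699,0.6132
5,0.1536,0.3491,-0.6413,-0.4464,-1.5352,-0.2271,-1.0949,-3.1874,0.0530,-0.0221,0.9297,-8.5630,-2.6275,-2.6436,0.5671
6,0.1202,0.3412,-0.6614,-0.5122,-1.7993,-0.5689,-0.9060,-3.3913,0.0365,-0.0065,0.9259,-7.1294,-1.2400,-1.5137,0.4417
7,0.0821,0.3270,-0.6779,-0.5808,-2.0159,-0.8686,-0.7302,-3.4756,0.0166,0.0107,0.9208,-5.4861,0.4989,-0.1195,0.2711
8,0.0401,0.3073,-0.6910,-0.6499,-2.1842,-1.1084,-0.5736,-3.4362,-0.0064,0.0291,0.9142,-3.7596,2.3602,1.3637,0.0640
9,-0.0048,0.2835,-0.7014,-0.7173,-2.3056,-1.2771,-0.4494,-3.3013,-0.0317,0.0489,0.9060,-2.0665,4.1509,2.7958,-0.1578
10,-0.0517,0.2571,-0.7095,-0.7813,-2.3863,-1.3798,-0.3571,-3.1063,-0.0587,0.0698,0.8961,-0.4857,5.7547,4.0867,-0.3740
11,-0.0999,0.2291,-0.7161,-0.8411,-2.4337,-1.4282,-0.2910,-2.8833,-0.0865,0.0917,0.8845,0.9443,7.1244,5.1977,-0.5700
12,-0.1487,0.2006,-0.7216,-0.8965,-2.4551,-1.4349,-0.2441,-2.6559,-0.1145,0.1146,0.8713,2.2133,8.2579,6.1239,-0.7377
13,-0.1978,0.1722,-0.7262,-0.9473,-2.4566,-1.4109,-0.2104,-2.4385,-0.1419,0.1383,0.8564,3.3268,9.1751,6.8791,-0.8748
14,-0.2468,0.1445,-0.7303,-0.9940,-2.4428,-1.3648,-0.1858,-2.2390,-0.1683,0.1624,0.8401,4.2969,9.9046,7.4840,-0.9823
15,-0.2953,0.1179,-0.7339,-1.0370,-2.4172,-1.3032,-0.1671,-2.0605,-0.1932,0.1869,0.8225,5.1376,10.4754,7.9607,-1.0630
16,-0.3433,0.0927,-0.7372,-1.0766,-2.3824,-1.2311,-0.1524,-1.9035,-0.2162,0.2115,0.8038,5.8622,10.9142,8.3295,-1.1204
17,-0.3905,0.0689,-0.7402,-1.1132,-2.3404,-1.1524,-0.1401,-1.7668,-0.2372,0.2359,0.7841,6.4830,11.2438,8.6083,-1.1581
18,-0.4368,0.0468,-0.7430,-1.1473,-2.2927,-1.0698,-0.1293,-1.6485,-0.2560,0.2600,0.7637,7.0107,11.4837,8.8123,-1.1792
19,-0.4821,0.0263,-0.7456,-1.1792,-2.2404,-0.9857,-0.1194,-1.5468,-0.2725,0.2836,0.7429,7.4551,11.6500,8.9541,-1.1868
20,-0.5263,0.0075,-0.7479,-1.2092,-2.1846,-0.9018,-0.1098,-1.4593,-0.2868,0.3066,0.7217,7.8247,11.7563,9.0446,-1.1832
21,-0.5694,-0.0097,-0.7501,-1.2376,-2.1260,-0.8193,-0.1003,-1.3841,-0.2988,0.3287,0.7005,8.1273,11.8138,9.0926,-1.1707
22,-0.6113,-0.0252,-0.7521,-1.2646,-2.0652,-0.7391,-0.0907,-1.3193,-0.3088,0.3499,0.6794,8.3701,11.8317,9.1058,-1.1510
23,-0.6519,-0.0392,-0.7539,-1.2904,-2.0028,-0.6621,-0.0809,-1.2633,-0.3167,0.3701,0.6584,8.5597,11.8178,9.0906,-1.1255
24,-0.6913,-0.0516,-0.7555,-1.3151,-1.9393,-0.5886,-0.0708,-1.2147,-0.3227,0.3893,0.6379,8.7022,11.7788,9.0525,-1.0955
25,-0.7295,-0.0627,-0.7569,-1.3390,-1.8752,-0.5190,-0.0606,-1.1722,-0.3269,0.4074,0.6179,8.8033,11.7200,8.9960,-1.0620
26,-0.7663,-0.0724,-0.7580,-1.3620,-1.8108,-0.4532,-0.0503,-1.1347,-0.3296,0.4244,0.5986,8.8681,11.6459,8.9252,-1.0258
27,-0.8019,-0.0808,-0.7590,-1.3843,-1.7463,-0.3911,-0.0404,-1.1013,-0.3308,0.4403,0.5799,8.9016,11.5603,8.8437,-0.9877
28,-0.8361,-0.0879,-0.7598,-1.4060,-1.6820,-0.3322,-0.0317,-1.0713,-0.3307,0.4550,0.5619,8.9081,11.4661,8.7548,-0.9481
29,-0.8691,-0.0940,-0.7604,-1.4271,-1.6182,-0.2760,-0.0248,-1.0439,-0.3295,0.4687,0.5448,8.8918,11.3659,8.6611,-0.9076
30,-0.9008,-0.0989,-0.7609,-1.4477,-1.5550,-0.2227,-0.0196,-1.0187,-0.3272,0.4813,0.5286,8.8561,11.2617,8.5645,-0.8666
31,-0.9313,-0.1028,-0.7614,-1.4679,-1.4927,-0.1719,-0.0161,-0.9951,-0.3241,0.4929,0.5131,8.8042,11.1552,8.4666,-0.8253
32,-0.9605,-0.1057,-0.7618,-1.4875,-1.4315,-0.1245,-0.0133,-0.9728,-0.3201,0.5035,0.4986,8.7385,11.0479,8.3681,-0.7842
33,-0.9885,-0.1076,-0.7621,-1.5067,-1.3717,-0.0806,-0.0105,-0.9513,-0.3156,0.5131,0.4849,8.6616,10.9412,8.2694,-0.7433
34,-1.0154,-0.1087,-0.7625,-1.5255,-1.3145,-0.0463,0.0003,-0.9309,-0.3105,0.5218,0.4721,8.5741,10.8392,8.1676,-0.7026
35,-1.0410,-0.1090,-0.7629,-1.5439,-1.2580,-0.0139,0.0071,-0.9125,-0.3049,0.5297,0.4600,8.4803,10.7432,8.0726,-0.6618
36,-1.0656,-0.1088,-0.7630,-1.5620,-1.2057,-0.0003,0.0351,-0.8944,-0.2990,0.5368,0.4488,8.3778,10.6589,7.9692,-0.6217
37,-1.0891,-0.1081,-0.7628,-1.5797,-1.1521,0.0268,0.0399,-0.8764,-0.2928,0.5430,0.4384,8.2762,10.5721,7.8821,-0.5824
38,-1.1116,-0.1071,-0.7623,-1.5970,-1.0989,0.0526,0.0392,-0.8606,-0.2865,0.5486,0.4287,8.1725,10.4958,7.8058,-0.5429
39,-1.1330,-0.1057,-0.7617,-1.6141,-1.0464,0.0835,0.0286,-0.8434,-0.2800,0.5535,0.4197,8.0691,10.4181,7.7368,-0.5051
40,-1.1534,-0.1038,-0.7612,-1.6307,-0.9974,0.1048,0.0297,-0.8248,-0.2734,0.5577,0.4114,7.9635,10.3441,7.6623,-0.4690
41,-1.1729,-0.1015,-0.7606,-1.6470,-0.9507,0.1233,0.0328,-0.8055,-0.2668,0.5614,0.4037,7.8581,10.2715,7.5881,-0.4341
42,-1.1915,-0.0988,-0.7599,-1.6629,-0.9062,0.1398,0.0365,-0.7859,-0.2602,0.5645,0.3966,,,,
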